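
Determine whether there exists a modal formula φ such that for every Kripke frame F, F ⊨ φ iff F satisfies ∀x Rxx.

This is a Sahlqvist condition; the T axiom □r → r defines it.

Yes — defined by □r → r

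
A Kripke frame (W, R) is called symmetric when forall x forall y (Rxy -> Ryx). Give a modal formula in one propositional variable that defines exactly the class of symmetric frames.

This is symmetry; the standard corresponding axiom is B: ψ → □◇ψ.
Suppose ψ→□◇ψ is valid. Take Rxy and set V(ψ)={x}. Then ψ at x, so □◇ψ at x, so ◇ψ at y, so some z with Ryz has ψ; z=x, i.e. Ryx.

ψ → □◇ψ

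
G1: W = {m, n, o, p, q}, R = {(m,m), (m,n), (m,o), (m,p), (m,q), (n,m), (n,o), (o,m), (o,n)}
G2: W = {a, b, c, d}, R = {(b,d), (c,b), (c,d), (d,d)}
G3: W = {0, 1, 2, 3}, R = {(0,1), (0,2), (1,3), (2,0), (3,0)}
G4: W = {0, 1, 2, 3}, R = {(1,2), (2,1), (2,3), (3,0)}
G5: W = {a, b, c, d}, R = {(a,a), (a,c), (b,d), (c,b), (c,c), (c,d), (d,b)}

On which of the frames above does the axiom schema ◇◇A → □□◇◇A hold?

The schema corresponds to a generalized confluence (Geach) condition: ∀x ∀y ∀z ((xR²y ∧ xR²z) → ∃w (y = w ∧ zR²w)).
G1: fails — mR²m, mR²p but no w with m=w and pR²w.
G2: ✓.
G3: fails — 0R²0, 0R²3 but no w with 0=w and 3R²w.
G4: fails — 1R²1, 1R²3 but no w with 1=w and 3R²w.
G5: fails — aR²a, aR²b but no w with a=w and bR²w.
Valid on: G2.

G2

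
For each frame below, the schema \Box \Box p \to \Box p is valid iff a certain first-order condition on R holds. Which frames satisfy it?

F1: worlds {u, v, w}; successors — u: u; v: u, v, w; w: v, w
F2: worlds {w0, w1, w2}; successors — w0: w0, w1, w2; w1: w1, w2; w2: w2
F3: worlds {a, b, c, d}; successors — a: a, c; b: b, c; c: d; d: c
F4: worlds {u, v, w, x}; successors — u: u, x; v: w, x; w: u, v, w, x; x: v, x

Frame correspondent (Sahlqvist): \forall x \forall y (Rxy \to \exists z (Rxz \wedge Rzy)) — i.e. density.
F1: condition met.
F2: condition met.
F3: fails — Rcd but no z with Rcz and Rzd.
F4: condition met.
Valid on: F1, F2, F4.

F1, F2, F4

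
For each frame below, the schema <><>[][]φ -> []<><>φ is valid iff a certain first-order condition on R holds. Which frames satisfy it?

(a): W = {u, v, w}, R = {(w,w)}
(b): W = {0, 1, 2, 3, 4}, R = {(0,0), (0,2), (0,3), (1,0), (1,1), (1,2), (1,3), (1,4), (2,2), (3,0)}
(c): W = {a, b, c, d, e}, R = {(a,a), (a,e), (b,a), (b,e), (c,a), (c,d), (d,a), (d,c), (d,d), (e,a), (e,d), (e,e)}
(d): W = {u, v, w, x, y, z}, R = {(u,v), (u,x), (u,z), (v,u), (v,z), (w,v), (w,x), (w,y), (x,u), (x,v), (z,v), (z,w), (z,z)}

This is the axiom for a generalized confluence (Geach) condition; its first-order frame correspondent is forall x forall y forall z ((x R^2 y & xRz) -> exists w (y R^2 w & z R^2 w)).
(a): ✓.
(b): fails — 1R²0, 1R4 but no w with 0R²w and 4R²w.
(c): ✓.
(d): fails — wR²u, wRy but no t with uR²t and yR²t.

(a), (c)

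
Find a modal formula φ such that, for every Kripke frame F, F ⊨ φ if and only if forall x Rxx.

This is reflexivity; the standard corresponding axiom is T: □ψ → ψ.

□ψ → ψ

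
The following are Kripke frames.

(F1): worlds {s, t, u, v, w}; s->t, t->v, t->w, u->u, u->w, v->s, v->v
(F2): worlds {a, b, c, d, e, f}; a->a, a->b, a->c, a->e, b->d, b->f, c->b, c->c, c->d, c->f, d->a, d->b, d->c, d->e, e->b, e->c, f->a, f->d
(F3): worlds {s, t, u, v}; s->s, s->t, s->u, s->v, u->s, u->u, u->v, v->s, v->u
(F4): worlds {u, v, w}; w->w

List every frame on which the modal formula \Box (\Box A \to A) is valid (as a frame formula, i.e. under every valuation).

(F4)

Frame correspondent (Sahlqvist): \forall x \forall y (Rxy \to Ryy) — i.e. shift-reflexivity.
(F1): fails — Ruw but not Rww.
(F2): fails — Rde but not Ree.
(F3): fails — Ruv but not Rvv.
(F4): holds.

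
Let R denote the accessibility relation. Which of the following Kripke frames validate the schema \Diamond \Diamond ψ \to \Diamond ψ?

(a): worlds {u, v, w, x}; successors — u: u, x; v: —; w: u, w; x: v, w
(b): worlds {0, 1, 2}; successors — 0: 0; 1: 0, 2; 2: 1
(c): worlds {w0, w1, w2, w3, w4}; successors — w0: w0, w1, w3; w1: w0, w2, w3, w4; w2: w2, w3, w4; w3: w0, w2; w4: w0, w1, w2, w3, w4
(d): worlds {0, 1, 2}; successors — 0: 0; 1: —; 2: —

(d)

The schema corresponds to a generalized confluence (Geach) condition: \forall x \forall y (x R^2 y \to \exists w (y = w \wedge xRw)).
(a): fails — uR²v but no t with v=t and uRt.
(b): fails — 1R²1 but no w with 1=w and 1Rw.
(c): fails — w0R²w2 but no w with w2=w and w0Rw.
(d): condition met.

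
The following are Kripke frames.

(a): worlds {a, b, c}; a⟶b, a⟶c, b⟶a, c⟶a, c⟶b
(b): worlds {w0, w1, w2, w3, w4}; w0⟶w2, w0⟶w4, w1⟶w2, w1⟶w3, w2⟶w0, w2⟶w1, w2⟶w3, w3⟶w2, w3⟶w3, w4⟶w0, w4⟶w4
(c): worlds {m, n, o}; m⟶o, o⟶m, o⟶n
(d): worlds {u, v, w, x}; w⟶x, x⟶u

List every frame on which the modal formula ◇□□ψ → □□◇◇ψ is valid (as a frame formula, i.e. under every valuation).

Frame correspondent (Sahlqvist): ∀x ∀y ∀z ((xRy ∧ xR²z) → ∃w (yR²w ∧ zR²w)) — i.e. a generalized confluence (Geach) condition.
(a): satisfies the condition.
(b): satisfies the condition.
(c): fails — mRo, mR²m but no w with oR²w and mR²w.
(d): fails — wRx, wR²u but no t with xR²t and uR²t.

(a), (b)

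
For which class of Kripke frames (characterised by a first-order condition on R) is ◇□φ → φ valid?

This schema is equivalent to the B axiom φ → □◇φ.
Its frame correspondent is symmetry — ∀x ∀y (Rxy → Ryx).

symmetry: ∀x ∀y (Rxy → Ryx)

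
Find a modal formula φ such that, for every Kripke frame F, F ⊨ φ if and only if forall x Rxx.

The condition is reflexivity. The T schema □q → q defines it.
Suppose □q→q is valid. At any x set V(q)={w : Rxw}. Then □q holds at x, so q holds at x, i.e. Rxx.

□q → q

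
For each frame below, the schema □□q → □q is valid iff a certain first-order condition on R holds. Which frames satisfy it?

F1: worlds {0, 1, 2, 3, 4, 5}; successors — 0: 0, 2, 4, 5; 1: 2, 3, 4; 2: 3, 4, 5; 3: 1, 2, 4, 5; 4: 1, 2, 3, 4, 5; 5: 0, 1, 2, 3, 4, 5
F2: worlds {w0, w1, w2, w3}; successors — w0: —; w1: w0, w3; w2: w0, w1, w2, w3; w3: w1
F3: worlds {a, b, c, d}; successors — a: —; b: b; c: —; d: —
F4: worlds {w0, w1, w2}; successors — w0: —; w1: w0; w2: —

This is the axiom for density; its first-order frame correspondent is ∀x ∀y (Rxy → ∃z (Rxz ∧ Rzy)).
F1: holds.
F2: fails — Rw1w0 but no z with Rw1z and Rzw0.
F3: holds.
F4: fails — Rw1w0 but no z with Rw1z and Rzw0.

F1, F3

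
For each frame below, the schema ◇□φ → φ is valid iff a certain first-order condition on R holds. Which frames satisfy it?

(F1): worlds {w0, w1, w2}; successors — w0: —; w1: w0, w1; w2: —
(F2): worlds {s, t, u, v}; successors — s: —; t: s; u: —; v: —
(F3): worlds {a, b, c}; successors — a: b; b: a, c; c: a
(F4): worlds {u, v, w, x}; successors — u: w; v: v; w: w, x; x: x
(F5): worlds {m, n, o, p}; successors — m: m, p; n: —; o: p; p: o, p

none

The schema corresponds to symmetry: ∀x ∀y (Rxy → Ryx).
(F1): fails — Rw1w0 but not Rw0w1.
(F2): fails — Rts but not Rst.
(F3): fails — Rca but not Rac.
(F4): fails — Ruw but not Rwu.
(F5): fails — Rmp but not Rpm.
Valid on no frame.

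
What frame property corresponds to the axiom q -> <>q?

reflexivity

This is frame-equivalent to □q → q (substitute ¬q for q and contrapose).
Suppose □q→q is valid. At any x set V(q)={w : Rxw}. Then □q holds at x, so q holds at x, i.e. Rxx.
Conversely, any frame satisfying forall x Rxx validates the schema.
Frame condition: forall x Rxx.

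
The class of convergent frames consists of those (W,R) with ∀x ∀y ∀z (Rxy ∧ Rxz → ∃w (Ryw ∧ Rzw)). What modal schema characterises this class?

◇□ψ → □◇ψ

This is convergence; the standard corresponding axiom is .2: ◇□ψ → □◇ψ.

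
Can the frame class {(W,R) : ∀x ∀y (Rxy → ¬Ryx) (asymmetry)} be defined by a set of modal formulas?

If a class were modally definable it would be closed under surjective bounded morphisms (Goldblatt–Thomason).
The 3-cycle (worlds a,b,c with a→b→c→a) is asymmetric. Mapping every world to a single reflexive point • is a surjective bounded morphism, and the reflexive point is not asymmetric (R•• but asymmetry requires ¬R••).
So the class is not modally definable.

Not modally definable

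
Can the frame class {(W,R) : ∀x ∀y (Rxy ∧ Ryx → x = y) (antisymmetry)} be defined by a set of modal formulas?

If a class were modally definable it would be closed under surjective bounded morphisms (Goldblatt–Thomason).
The 8-cycle (worlds s,t,u,v,w,x,y,z with s→t→u→v→w→x→y→z→s) is antisymmetric. Sending even-indexed worlds to s and odd-indexed worlds to t is a surjective bounded morphism onto the two-world frame with s↔t, which is not antisymmetric.
Hence antisymmetry is not modally definable.

Not definable by any modal formula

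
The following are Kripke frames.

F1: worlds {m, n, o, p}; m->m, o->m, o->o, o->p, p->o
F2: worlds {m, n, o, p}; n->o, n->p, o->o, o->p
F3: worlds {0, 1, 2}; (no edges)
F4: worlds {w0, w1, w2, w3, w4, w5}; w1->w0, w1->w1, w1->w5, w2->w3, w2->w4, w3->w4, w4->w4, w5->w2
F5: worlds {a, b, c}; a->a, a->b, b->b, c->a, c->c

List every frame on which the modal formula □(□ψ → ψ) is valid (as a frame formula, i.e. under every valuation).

The schema corresponds to shift-reflexivity: ∀x ∀y (Rxy → Ryy).
F1: fails — Rop but not Rpp.
F2: fails — Rnp but not Rpp.
F3: satisfies the condition.
F4: fails — Rw1w5 but not Rw5w5.
F5: satisfies the condition.
Valid on: F3, F5.

F3, F5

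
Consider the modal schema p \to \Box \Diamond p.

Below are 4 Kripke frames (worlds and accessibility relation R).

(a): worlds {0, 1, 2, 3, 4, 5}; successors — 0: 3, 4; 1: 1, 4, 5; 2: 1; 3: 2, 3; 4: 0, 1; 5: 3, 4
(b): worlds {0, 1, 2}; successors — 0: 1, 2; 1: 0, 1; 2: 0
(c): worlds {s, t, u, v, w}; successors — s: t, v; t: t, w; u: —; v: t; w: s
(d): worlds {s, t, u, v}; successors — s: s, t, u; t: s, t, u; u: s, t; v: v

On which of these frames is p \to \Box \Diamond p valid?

Frame correspondent (Sahlqvist): \forall x \forall y (Rxy \to Ryx) — i.e. symmetry.
(a): fails — R32 but not R23.
(b): ✓.
(c): fails — Rvt but not Rtv.
(d): ✓.
Valid on: (b), (d).

(b), (d)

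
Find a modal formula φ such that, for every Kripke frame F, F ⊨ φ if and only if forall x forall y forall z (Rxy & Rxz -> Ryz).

A defining formula is ◇q → □◇q (the 5 axiom).
Suppose ◇q→□◇q is valid. Take Rxy, Rxz and set V(q)={y}. Then ◇q at x, so □◇q at x, so ◇q at z, so some w with Rzw has q; w=y, i.e. Rzy. By symmetry of the argument, Ryz.

◇q → □◇q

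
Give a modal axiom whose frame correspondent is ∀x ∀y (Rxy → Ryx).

q → □◇q

The condition is symmetry. The B schema q → □◇q defines it.
Suppose q→□◇q is valid. Take Rxy and set V(q)={x}. Then q at x, so □◇q at x, so ◇q at y, so some z with Ryz has q; z=x, i.e. Ryx.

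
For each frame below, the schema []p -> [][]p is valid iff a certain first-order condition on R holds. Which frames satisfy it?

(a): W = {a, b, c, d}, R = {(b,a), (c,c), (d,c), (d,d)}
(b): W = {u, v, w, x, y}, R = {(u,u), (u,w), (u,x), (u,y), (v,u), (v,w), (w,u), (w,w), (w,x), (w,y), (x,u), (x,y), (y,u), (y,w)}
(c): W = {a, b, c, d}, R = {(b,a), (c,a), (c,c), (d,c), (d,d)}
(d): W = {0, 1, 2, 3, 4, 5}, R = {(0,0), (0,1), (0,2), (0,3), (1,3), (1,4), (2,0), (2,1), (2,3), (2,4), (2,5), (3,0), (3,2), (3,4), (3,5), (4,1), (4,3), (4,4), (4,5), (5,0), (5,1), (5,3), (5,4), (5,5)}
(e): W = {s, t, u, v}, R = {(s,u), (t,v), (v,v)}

Frame correspondent (Sahlqvist): forall x forall y forall z (Rxy & Ryz -> Rxz) — i.e. transitivity.
(a): holds.
(b): fails — Rvw and Rwx but not Rvx.
(c): fails — Rdc and Rca but not Rda.
(d): fails — R34 and R41 but not R31.
(e): holds.
Valid on: (a), (e).

(a), (e)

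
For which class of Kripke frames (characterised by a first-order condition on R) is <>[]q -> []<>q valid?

Suppose ◇□q→□◇q is valid. Take Rxy, Rxz and set V(q)={w : Ryw}. Then □q at y so ◇□q at x, so □◇q at x, so ◇q at z, giving w with Rzw and Ryw.

convergence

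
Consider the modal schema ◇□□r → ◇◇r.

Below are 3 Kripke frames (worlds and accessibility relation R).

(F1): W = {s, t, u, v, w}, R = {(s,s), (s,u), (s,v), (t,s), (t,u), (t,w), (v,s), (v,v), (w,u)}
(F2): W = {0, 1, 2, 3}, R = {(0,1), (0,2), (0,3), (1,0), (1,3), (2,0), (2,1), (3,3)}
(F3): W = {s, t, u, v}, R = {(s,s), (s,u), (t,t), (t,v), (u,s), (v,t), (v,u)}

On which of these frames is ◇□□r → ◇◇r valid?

(F2), (F3)

This is the axiom for a generalized confluence (Geach) condition; its first-order frame correspondent is ∀x ∀y (xRy → ∃w (yR²w ∧ xR²w)).
(F1): fails — sRu but no w* with uR²w* and sR²w*.
(F2): satisfies the condition.
(F3): satisfies the condition.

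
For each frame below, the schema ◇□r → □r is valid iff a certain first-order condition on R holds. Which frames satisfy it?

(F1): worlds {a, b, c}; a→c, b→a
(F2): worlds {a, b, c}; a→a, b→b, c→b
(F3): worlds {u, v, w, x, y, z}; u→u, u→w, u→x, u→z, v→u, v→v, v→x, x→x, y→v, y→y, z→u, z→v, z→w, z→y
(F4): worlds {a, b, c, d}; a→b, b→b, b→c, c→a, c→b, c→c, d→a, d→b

(F2)

This is the axiom for the Euclidean property; its first-order frame correspondent is ∀x ∀y ∀z (Rxy ∧ Rxz → Ryz).
(F1): fails — Rac and Rac but not Rcc.
(F2): holds.
(F3): fails — Ruz and Ruz but not Rzz.
(F4): fails — Rcb and Rca but not Rba.
Valid on: (F2).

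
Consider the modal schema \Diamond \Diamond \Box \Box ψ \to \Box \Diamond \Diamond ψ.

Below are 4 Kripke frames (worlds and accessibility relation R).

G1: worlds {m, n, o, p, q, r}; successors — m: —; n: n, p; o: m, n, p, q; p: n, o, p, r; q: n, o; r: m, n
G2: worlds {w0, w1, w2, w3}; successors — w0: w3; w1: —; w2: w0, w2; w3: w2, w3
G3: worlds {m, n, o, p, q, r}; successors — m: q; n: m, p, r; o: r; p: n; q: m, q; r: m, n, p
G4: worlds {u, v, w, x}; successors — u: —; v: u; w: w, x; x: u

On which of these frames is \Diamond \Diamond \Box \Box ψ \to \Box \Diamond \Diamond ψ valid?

Frame correspondent (Sahlqvist): \forall x \forall y \forall z ((x R^2 y \wedge xRz) \to \exists w (y R^2 w \wedge z R^2 w)) — i.e. a generalized confluence (Geach) condition.
G1: fails — oR²n, oRm but no w with nR²w and mR²w.
G2: condition met.
G3: condition met.
G4: fails — wR²u, wRw but no t with uR²t and wR²t.
Valid on: G2, G3.

G2, G3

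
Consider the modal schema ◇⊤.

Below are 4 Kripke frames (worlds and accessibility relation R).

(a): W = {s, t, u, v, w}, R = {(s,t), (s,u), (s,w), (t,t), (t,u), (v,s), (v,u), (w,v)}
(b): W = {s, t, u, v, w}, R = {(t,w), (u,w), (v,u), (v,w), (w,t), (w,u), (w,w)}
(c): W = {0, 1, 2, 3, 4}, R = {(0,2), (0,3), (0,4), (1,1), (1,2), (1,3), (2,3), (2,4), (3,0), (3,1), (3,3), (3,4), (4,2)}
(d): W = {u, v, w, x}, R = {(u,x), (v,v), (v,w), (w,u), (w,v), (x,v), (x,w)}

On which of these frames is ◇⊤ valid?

The schema corresponds to seriality: ∀x ∃y Rxy.
(a): fails — world u has no successor.
(b): fails — world s has no successor.
(c): satisfies the condition.
(d): satisfies the condition.
Valid on: (c), (d).

(c), (d)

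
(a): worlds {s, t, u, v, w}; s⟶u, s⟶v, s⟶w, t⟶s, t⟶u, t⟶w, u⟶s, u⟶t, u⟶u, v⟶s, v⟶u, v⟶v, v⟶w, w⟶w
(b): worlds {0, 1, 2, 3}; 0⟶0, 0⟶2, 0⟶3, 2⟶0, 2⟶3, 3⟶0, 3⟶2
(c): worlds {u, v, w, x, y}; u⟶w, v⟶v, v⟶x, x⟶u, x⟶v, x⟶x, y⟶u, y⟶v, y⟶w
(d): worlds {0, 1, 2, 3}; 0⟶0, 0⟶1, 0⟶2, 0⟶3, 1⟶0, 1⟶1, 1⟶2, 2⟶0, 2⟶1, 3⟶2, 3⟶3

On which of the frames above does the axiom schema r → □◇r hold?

(b)

The schema corresponds to symmetry: ∀x ∀y (Rxy → Ryx).
(a): fails — Rvw but not Rwv.
(b): condition met.
(c): fails — Ruw but not Rwu.
(d): fails — R32 but not R23.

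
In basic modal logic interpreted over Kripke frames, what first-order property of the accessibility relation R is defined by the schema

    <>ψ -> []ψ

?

Suppose ◇ψ→□ψ is valid. Take Rxy, Rxz and set V(ψ)={y}. Then ◇ψ at x, so □ψ at x, so ψ at z, i.e. z=y.
Conversely, any frame satisfying forall x forall y forall z (Rxy & Rxz -> y = z) validates the schema.
So the correspondent is partial functionality.

partial functionality: forall x forall y forall z (Rxy & Rxz -> y = z)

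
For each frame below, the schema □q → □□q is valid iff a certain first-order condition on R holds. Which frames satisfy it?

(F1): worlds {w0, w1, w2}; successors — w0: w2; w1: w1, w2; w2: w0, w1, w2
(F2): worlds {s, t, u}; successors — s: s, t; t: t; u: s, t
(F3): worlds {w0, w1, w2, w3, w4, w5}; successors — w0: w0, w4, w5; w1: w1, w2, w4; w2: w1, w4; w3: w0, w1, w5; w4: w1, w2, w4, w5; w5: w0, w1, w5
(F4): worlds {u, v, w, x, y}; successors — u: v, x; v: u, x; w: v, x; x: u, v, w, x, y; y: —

(F2)

This is the axiom for transitivity; its first-order frame correspondent is ∀x ∀y ∀z (Rxy ∧ Ryz → Rxz).
(F1): fails — Rw1w2 and Rw2w0 but not Rw1w0.
(F2): holds.
(F3): fails — Rw0w4 and Rw4w1 but not Rw0w1.
(F4): fails — Ruv and Rvu but not Ruu.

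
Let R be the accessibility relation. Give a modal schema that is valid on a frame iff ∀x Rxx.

The condition is reflexivity. The T schema □ψ → ψ defines it.
Suppose □ψ→ψ is valid. At any x set V(ψ)={w : Rxw}. Then □ψ holds at x, so ψ holds at x, i.e. Rxx.

□ψ → ψ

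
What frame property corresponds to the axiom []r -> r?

Reflexivity

This schema is the T axiom.
It corresponds to reflexivity: forall x Rxx.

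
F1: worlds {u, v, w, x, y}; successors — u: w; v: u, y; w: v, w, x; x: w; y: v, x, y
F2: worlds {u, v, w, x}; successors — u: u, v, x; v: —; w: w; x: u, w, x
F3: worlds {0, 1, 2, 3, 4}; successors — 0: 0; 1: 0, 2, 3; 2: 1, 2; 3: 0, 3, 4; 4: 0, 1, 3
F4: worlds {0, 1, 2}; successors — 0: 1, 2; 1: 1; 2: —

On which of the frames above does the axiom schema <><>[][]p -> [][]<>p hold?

F4

The schema corresponds to a generalized confluence (Geach) condition: forall x forall y forall z ((x R^2 y & x R^2 z) -> exists w (y R^2 w & zRw)).
F1: fails — uR²x, uR²v but no t with xR²t and vRt.
F2: fails — uR²u, uR²v but no t with uR²t and vRt.
F3: fails — 1R²0, 1R²2 but no w with 0R²w and 2Rw.
F4: condition met.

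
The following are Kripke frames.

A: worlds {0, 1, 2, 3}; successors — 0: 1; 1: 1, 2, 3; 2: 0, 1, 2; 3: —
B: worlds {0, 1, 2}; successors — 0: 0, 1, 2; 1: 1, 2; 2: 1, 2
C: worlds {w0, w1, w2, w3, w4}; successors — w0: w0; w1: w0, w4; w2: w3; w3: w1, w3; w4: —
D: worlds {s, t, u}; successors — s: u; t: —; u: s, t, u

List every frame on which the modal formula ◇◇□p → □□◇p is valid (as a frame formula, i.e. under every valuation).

B

The schema corresponds to a generalized confluence (Geach) condition: ∀x ∀y ∀z ((xR²y ∧ xR²z) → ∃w (yRw ∧ zRw)).
A: fails — 0R²1, 0R²3 but no w with 1Rw and 3Rw.
B: holds.
C: fails — w2R²w1, w2R²w3 but no w with w1Rw and w3Rw.
D: fails — sR²s, sR²t but no w with sRw and tRw.
Valid on: B.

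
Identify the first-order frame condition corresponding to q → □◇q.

Symmetry

Suppose q→□◇q is valid. Take Rxy and set V(q)={x}. Then q at x, so □◇q at x, so ◇q at y, so some z with Ryz has q; z=x, i.e. Ryx.
The converse is a direct semantic check.
So the correspondent is symmetry.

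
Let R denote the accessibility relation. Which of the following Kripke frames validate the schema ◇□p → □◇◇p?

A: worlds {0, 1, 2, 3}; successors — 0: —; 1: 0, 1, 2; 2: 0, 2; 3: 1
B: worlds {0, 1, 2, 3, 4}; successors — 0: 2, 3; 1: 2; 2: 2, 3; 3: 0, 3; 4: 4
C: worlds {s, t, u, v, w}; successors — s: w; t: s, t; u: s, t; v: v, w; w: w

B

This is the axiom for a generalized confluence (Geach) condition; its first-order frame correspondent is ∀x ∀y ∀z ((xRy ∧ xRz) → ∃w (yRw ∧ zR²w)).
A: fails — 1R0, 1R0 but no w with 0Rw and 0R²w.
B: ✓.
C: fails — tRt, tRs but no w* with tRw* and sR²w*.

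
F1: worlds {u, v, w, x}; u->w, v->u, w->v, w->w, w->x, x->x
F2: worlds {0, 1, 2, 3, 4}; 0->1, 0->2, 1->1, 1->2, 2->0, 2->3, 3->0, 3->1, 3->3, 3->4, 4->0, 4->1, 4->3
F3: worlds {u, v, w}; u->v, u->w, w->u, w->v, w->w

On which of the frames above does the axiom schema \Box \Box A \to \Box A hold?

This is the axiom for density; its first-order frame correspondent is \forall x \forall y (Rxy \to \exists z (Rxz \wedge Rzy)).
F1: fails — Rvu but no z with Rvz and Rzu.
F2: holds.
F3: holds.
Valid on: F2, F3.

F2, F3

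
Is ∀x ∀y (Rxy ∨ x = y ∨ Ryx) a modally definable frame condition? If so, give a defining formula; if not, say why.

No — not modally definable

If a class were modally definable it would be closed under disjoint unions (Goldblatt–Thomason).
Take 4 disjoint single-world reflexive frames: each is trivially connected, but their disjoint union has 4 worlds with no edge between distinct components, so it is not connected.
So no modal formula (or set of formulas) defines exactly the connected frames.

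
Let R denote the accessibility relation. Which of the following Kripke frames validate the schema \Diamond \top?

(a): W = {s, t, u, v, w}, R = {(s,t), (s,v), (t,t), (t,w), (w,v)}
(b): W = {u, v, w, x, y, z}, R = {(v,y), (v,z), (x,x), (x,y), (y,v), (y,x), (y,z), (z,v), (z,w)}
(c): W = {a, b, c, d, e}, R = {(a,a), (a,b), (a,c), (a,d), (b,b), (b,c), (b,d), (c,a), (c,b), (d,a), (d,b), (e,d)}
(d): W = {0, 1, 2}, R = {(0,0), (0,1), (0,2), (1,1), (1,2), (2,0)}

(c), (d)

This is the axiom for seriality; its first-order frame correspondent is \forall x \exists y Rxy.
(a): fails — world u has no successor.
(b): fails — world u has no successor.
(c): satisfies the condition.
(d): satisfies the condition.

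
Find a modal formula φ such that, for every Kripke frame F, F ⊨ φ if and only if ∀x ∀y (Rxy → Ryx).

ψ → □◇ψ

The condition is symmetry. The B schema ψ → □◇ψ defines it.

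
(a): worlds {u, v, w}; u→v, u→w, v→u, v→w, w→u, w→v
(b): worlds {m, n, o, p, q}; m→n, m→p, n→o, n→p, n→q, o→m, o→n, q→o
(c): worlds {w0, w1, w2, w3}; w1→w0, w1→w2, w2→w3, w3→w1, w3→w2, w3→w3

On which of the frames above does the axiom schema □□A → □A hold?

This is the axiom for density; its first-order frame correspondent is ∀x ∀y (Rxy → ∃z (Rxz ∧ Rzy)).
(a): condition met.
(b): fails — Rom but no z with Roz and Rzm.
(c): fails — Rw1w2 but no z with Rw1z and Rzw2.
Valid on: (a).

(a)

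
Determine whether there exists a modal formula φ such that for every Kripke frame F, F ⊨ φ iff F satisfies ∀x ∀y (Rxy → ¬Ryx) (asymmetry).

No

Modal frame validity is preserved under surjective bounded morphisms.
The 4-cycle (worlds 0,1,2,3 with 0→1→2→3→0) is asymmetric. Mapping every world to a single reflexive point • is a surjective bounded morphism, and the reflexive point is not asymmetric (R•• but asymmetry requires ¬R••).
Hence asymmetry is not modally definable.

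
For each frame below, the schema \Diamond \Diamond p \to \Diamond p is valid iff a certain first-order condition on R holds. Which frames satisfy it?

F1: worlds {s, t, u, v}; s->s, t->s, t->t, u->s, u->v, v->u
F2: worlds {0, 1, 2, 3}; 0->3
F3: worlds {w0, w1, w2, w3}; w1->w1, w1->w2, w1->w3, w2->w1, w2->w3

This is the axiom for transitivity; its first-order frame correspondent is \forall x \forall y \forall z (Rxy \wedge Ryz \to Rxz).
F1: fails — Ruv and Rvu but not Ruu.
F2: ✓.
F3: fails — Rw2w1 and Rw1w2 but not Rw2w2.

F2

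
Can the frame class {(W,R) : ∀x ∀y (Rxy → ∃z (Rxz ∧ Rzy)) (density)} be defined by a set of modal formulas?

Yes: it is density, defined by the C4 schema □□p → □p.
Suppose □□p→□p is valid. Take Rxy and set V(p)={w : xR²w}. Then □□p at x, so □p at x, so p at y, i.e. ∃z(Rxz∧Rzy).

Yes — defined by □□p → □p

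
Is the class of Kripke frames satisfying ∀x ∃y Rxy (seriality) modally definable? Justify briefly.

Definable; □q → ◇q defines it

Yes: it is seriality, defined by the D schema □q → ◇q.
Suppose □q→◇q is valid. At any x set V(q)=W. Then □q at x, so ◇q at x, so x has a successor.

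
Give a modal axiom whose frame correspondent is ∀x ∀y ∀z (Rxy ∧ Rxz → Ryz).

This is the Euclidean property; the standard corresponding axiom is 5: ◇s → □◇s.
Suppose ◇s→□◇s is valid. Take Rxy, Rxz and set V(s)={y}. Then ◇s at x, so □◇s at x, so ◇s at z, so some w with Rzw has s; w=y, i.e. Rzy. By symmetry of the argument, Ryz.

◇s → □◇s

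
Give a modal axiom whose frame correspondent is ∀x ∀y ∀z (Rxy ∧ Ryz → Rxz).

The condition is transitivity. The 4 schema □s → □□s defines it.
Suppose □s→□□s is valid. Take Rxy, Ryz and set V(s)={w : Rxw}. Then □s at x, so □□s at x, so □s at y, so s at z, i.e. Rxz.

□s → □□s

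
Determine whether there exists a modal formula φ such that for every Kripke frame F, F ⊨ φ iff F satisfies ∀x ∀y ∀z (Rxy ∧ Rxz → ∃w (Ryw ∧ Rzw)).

The condition is convergence. A defining modal formula is ◇□p → □◇p.

Definable; ◇□p → □◇p defines it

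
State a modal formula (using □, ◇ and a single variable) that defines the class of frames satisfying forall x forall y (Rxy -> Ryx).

This is symmetry; the standard corresponding axiom is B: ψ → □◇ψ.

ψ → □◇ψ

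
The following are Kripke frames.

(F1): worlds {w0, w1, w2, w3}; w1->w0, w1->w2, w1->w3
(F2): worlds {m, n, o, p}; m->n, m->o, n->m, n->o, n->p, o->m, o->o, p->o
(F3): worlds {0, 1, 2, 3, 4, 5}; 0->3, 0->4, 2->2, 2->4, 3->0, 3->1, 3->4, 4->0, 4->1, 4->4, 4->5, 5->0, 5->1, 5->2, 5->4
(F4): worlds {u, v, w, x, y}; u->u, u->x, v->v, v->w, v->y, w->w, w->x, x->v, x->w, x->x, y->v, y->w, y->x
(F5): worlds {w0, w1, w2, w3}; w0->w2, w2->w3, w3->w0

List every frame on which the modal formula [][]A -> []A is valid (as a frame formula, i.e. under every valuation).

The schema corresponds to density: forall x forall y (Rxy -> exists z (Rxz & Rzy)).
(F1): fails — Rw1w2 but no z with Rw1z and Rzw2.
(F2): fails — Rnp but no z with Rnz and Rzp.
(F3): fails — R03 but no z with R0z and Rz3.
(F4): satisfies the condition.
(F5): fails — Rw0w2 but no z with Rw0z and Rzw2.

(F4)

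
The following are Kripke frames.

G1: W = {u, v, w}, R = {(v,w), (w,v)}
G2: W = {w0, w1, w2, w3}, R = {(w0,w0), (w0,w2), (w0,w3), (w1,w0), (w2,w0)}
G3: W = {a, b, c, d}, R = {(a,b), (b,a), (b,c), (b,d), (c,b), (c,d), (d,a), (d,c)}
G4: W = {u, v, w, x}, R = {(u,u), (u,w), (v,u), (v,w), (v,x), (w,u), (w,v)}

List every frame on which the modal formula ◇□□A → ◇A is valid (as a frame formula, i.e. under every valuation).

G1, G3

Frame correspondent (Sahlqvist): ∀x ∀y (xRy → ∃w (yR²w ∧ xRw)) — i.e. a generalized confluence (Geach) condition.
G1: holds.
G2: fails — w0Rw3 but no w with w3R²w and w0Rw.
G3: holds.
G4: fails — vRx but no t with xR²t and vRt.
Valid on: G1, G3.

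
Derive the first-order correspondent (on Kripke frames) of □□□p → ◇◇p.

∀x ∃w (xR³w ∧ xR²w)

This is a Sahlqvist (Geach-type) schema ◇^0□^3p → □^0◇^2p.
Minimal-valuation argument: fix x; take any y with xR^0y and any z with xR^0z. Set V(p) to the set of worlds R-reachable from y in exactly 3 steps. Then □^3p holds at y, so the antecedent holds at x; validity forces ◇^2p at z, giving a w with zR^2w and yR^3w.
First-order correspondent: ∀x ∃w (xR³w ∧ xR²w).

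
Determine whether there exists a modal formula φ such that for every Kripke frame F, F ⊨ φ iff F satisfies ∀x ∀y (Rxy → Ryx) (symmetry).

Yes, by p → □◇p

The condition is symmetry. A defining modal formula is p → □◇p.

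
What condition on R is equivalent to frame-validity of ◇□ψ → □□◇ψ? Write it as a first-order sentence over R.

This is a Sahlqvist (Geach-type) schema ◇^1□^1ψ → □^2◇^1ψ.
Minimal-valuation argument: fix x; take any y with xR^1y and any z with xR^2z. Set V(ψ) to the set of worlds R-reachable from y in exactly 1 step. Then □^1ψ holds at y, so the antecedent holds at x; validity forces ◇^1ψ at z, giving a w with zR^1w and yR^1w.
First-order correspondent: ∀x ∀y ∀z ((xRy ∧ xR²z) → ∃w (yRw ∧ zRw)).

∀x ∀y ∀z ((xRy ∧ xR²z) → ∃w (yRw ∧ zRw))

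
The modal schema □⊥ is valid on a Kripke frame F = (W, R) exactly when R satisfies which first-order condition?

emptiness of R: ∀x ∀y ¬Rxy

□⊥ is valid iff no world has any successor (otherwise □⊥ fails at any world with one).
The converse is a direct semantic check.
So the correspondent is emptiness of R.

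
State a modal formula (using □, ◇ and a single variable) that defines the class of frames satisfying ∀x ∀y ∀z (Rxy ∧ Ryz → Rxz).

□ψ → □□ψ

The condition is transitivity. The 4 schema □ψ → □□ψ defines it.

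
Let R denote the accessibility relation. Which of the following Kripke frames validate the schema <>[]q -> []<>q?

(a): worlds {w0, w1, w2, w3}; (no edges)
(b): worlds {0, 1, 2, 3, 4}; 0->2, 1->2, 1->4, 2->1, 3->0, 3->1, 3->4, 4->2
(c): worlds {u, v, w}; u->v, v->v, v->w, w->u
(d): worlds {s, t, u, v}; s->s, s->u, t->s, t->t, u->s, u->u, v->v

(a), (d)

This is the axiom for convergence; its first-order frame correspondent is forall x forall y forall z (Rxy & Rxz -> exists w (Ryw & Rzw)).
(a): condition met.
(b): fails — R12 and R14 but 2 and 4 have no common successor.
(c): fails — Rvv and Rvw but v and w have no common successor.
(d): condition met.
Valid on: (a), (d).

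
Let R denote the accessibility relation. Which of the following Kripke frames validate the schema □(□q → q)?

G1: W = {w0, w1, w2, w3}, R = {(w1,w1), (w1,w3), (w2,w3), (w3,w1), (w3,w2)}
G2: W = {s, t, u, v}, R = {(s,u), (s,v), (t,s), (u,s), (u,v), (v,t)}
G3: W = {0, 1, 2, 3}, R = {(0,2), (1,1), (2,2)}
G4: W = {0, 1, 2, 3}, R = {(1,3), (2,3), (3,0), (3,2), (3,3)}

Frame correspondent (Sahlqvist): ∀x ∀y (Rxy → Ryy) — i.e. shift-reflexivity.
G1: fails — Rw1w3 but not Rw3w3.
G2: fails — Ruv but not Rvv.
G3: condition met.
G4: fails — R32 but not R22.

G3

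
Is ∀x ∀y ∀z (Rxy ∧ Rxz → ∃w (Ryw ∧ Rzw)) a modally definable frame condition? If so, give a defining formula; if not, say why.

Yes, by ◇□q → □◇q

The condition is convergence. A defining modal formula is ◇□q → □◇q.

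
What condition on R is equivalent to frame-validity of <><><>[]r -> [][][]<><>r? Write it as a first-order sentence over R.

This is a Sahlqvist (Geach-type) schema ◇^3□^1r → □^3◇^2r.
Minimal-valuation argument: fix x; take any y with xR^3y and any z with xR^3z. Set V(r) to the set of worlds R-reachable from y in exactly 1 step. Then □^1r holds at y, so the antecedent holds at x; validity forces ◇^2r at z, giving a w with zR^2w and yR^1w.
First-order correspondent: forall x forall y forall z ((x R^3 y & x R^3 z) -> exists w (yRw & z R^2 w)).

forall x forall y forall z ((x R^3 y & x R^3 z) -> exists w (yRw & z R^2 w))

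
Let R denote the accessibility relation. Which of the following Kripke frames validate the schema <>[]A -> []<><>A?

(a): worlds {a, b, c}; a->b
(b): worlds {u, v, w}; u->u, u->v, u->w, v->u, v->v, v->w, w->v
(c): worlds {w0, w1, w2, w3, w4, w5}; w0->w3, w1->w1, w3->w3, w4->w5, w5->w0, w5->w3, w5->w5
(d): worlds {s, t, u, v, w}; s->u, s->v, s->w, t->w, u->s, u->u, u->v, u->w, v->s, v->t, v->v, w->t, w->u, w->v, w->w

(b), (c), (d)

Frame correspondent (Sahlqvist): forall x forall y forall z ((xRy & xRz) -> exists w (yRw & z R^2 w)) — i.e. a generalized confluence (Geach) condition.
(a): fails — aRb, aRb but no w with bRw and bR²w.
(b): satisfies the condition.
(c): satisfies the condition.
(d): satisfies the condition.
Valid on: (b), (c), (d).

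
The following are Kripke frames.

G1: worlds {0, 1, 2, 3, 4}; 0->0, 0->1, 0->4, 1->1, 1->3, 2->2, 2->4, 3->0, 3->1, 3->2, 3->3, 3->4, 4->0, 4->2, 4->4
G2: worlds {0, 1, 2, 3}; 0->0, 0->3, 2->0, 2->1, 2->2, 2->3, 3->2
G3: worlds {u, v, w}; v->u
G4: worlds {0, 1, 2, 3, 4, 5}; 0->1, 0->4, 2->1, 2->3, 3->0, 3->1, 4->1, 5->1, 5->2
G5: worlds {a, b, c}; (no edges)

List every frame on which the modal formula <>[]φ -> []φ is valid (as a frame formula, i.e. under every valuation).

The schema corresponds to the Euclidean property: forall x forall y forall z (Rxy & Rxz -> Ryz).
G1: fails — R01 and R00 but not R10.
G2: fails — R03 and R00 but not R30.
G3: fails — Rvu and Rvu but not Ruu.
G4: fails — R01 and R01 but not R11.
G5: satisfies the condition.

G5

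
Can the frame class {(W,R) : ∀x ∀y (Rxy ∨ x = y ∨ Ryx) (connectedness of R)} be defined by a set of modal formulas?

Modal frame validity is preserved under disjoint unions.
Take 4 disjoint single-world reflexive frames: each is trivially connected, but their disjoint union has 4 worlds with no edge between distinct components, so it is not connected.
So the class is not modally definable.

No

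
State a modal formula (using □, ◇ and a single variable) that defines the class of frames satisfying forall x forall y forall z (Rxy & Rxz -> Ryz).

A defining formula is ◇p → □◇p (the 5 axiom).
Suppose ◇p→□◇p is valid. Take Rxy, Rxz and set V(p)={y}. Then ◇p at x, so □◇p at x, so ◇p at z, so some w with Rzw has p; w=y, i.e. Rzy. By symmetry of the argument, Ryz.

◇p → □◇p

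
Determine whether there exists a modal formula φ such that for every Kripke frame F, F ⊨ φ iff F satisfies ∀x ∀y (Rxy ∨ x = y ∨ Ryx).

Not modally definable

Modal frame validity is preserved under disjoint unions.
Take 4 disjoint single-world reflexive frames: each is trivially connected, but their disjoint union has 4 worlds with no edge between distinct components, so it is not connected.
Hence connectedness of R is not modally definable.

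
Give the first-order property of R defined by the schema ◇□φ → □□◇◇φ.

∀x ∀y ∀z ((xRy ∧ xR²z) → ∃w (yRw ∧ zR²w))

This is a Sahlqvist (Geach-type) schema ◇^1□^1φ → □^2◇^2φ.
Minimal-valuation argument: fix x; take any y with xR^1y and any z with xR^2z. Set V(φ) to the set of worlds R-reachable from y in exactly 1 step. Then □^1φ holds at y, so the antecedent holds at x; validity forces ◇^2φ at z, giving a w with zR^2w and yR^1w.
First-order correspondent: ∀x ∀y ∀z ((xRy ∧ xR²z) → ∃w (yRw ∧ zR²w)).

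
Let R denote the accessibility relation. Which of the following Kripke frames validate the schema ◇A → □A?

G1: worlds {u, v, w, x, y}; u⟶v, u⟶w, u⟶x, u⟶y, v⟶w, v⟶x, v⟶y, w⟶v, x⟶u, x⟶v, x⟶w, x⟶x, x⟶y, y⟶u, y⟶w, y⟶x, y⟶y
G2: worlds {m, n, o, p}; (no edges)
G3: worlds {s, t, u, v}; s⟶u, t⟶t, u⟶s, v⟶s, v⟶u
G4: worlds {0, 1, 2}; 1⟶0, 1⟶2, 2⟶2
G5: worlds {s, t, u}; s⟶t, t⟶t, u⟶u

G2, G5

Frame correspondent (Sahlqvist): ∀x ∀y ∀z (Rxy ∧ Rxz → y = z) — i.e. partial functionality.
G1: fails — u sees both v and w.
G2: ✓.
G3: fails — v sees both s and u.
G4: fails — 1 sees both 0 and 2.
G5: ✓.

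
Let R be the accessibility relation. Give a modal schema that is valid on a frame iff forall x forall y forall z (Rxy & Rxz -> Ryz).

This is the Euclidean property; the standard corresponding axiom is 5: ◇ψ → □◇ψ.
Suppose ◇ψ→□◇ψ is valid. Take Rxy, Rxz and set V(ψ)={y}. Then ◇ψ at x, so □◇ψ at x, so ◇ψ at z, so some w with Rzw has ψ; w=y, i.e. Rzy. By symmetry of the argument, Ryz.

◇ψ → □◇ψ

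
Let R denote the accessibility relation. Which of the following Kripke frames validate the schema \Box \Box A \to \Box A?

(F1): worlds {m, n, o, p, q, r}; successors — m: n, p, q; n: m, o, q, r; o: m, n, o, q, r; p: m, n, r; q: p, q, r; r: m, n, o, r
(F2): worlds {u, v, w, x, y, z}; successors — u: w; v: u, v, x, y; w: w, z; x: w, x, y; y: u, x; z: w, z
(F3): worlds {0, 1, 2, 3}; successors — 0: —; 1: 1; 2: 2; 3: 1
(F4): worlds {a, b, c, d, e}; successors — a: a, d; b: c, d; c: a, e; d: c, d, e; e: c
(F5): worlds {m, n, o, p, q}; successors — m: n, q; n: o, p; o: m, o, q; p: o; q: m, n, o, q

(F1), (F3)

Frame correspondent (Sahlqvist): \forall x \forall y (Rxy \to \exists z (Rxz \wedge Rzy)) — i.e. density.
(F1): ✓.
(F2): fails — Ryu but no t with Ryt and Rtu.
(F3): ✓.
(F4): fails — Rec but no z with Rez and Rzc.
(F5): fails — Rnp but no z with Rnz and Rzp.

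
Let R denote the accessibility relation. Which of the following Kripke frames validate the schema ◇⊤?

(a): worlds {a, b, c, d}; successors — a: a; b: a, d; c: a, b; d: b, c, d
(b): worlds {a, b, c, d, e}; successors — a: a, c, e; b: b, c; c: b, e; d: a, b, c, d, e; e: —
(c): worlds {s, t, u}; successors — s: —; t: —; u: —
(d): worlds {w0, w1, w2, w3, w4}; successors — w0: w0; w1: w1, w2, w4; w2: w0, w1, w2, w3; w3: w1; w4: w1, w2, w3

Frame correspondent (Sahlqvist): ∀x ∃y Rxy — i.e. seriality.
(a): satisfies the condition.
(b): fails — world e has no successor.
(c): fails — world s has no successor.
(d): satisfies the condition.
Valid on: (a), (d).

(a), (d)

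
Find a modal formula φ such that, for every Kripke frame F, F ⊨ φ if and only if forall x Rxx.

The condition is reflexivity. The T schema □ψ → ψ defines it.
Suppose □ψ→ψ is valid. At any x set V(ψ)={w : Rxw}. Then □ψ holds at x, so ψ holds at x, i.e. Rxx.

□ψ → ψ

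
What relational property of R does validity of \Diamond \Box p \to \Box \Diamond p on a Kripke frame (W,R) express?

convergence: \forall x \forall y \forall z (Rxy \wedge Rxz \to \exists w (Ryw \wedge Rzw))

Suppose ◇□p→□◇p is valid. Take Rxy, Rxz and set V(p)={w : Ryw}. Then □p at y so ◇□p at x, so □◇p at x, so ◇p at z, giving w with Rzw and Ryw.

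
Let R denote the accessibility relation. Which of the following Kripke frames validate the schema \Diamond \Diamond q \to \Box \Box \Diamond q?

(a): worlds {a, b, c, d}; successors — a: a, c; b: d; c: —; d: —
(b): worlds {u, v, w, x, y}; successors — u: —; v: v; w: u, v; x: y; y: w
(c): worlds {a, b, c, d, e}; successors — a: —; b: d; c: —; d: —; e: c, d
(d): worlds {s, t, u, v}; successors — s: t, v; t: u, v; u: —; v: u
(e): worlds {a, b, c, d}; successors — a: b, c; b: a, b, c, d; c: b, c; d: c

(c)

This is the axiom for a generalized confluence (Geach) condition; its first-order frame correspondent is \forall x \forall y \forall z ((x R^2 y \wedge x R^2 z) \to \exists w (y = w \wedge zRw)).
(a): fails — aR²a, aR²c but no w with a=w and cRw.
(b): fails — xR²w, xR²w but no t with w=t and wRt.
(c): holds.
(d): fails — sR²u, sR²u but no w with u=w and uRw.
(e): fails — aR²a, aR²a but no w with a=w and aRw.
Valid on: (c).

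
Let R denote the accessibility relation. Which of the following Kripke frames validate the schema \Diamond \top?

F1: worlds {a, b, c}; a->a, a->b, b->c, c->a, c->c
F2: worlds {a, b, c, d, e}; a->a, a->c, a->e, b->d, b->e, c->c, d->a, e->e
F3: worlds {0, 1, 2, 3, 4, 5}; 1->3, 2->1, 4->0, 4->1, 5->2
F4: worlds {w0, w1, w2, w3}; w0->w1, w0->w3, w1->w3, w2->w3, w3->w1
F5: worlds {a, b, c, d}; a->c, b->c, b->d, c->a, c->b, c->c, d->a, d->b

The schema corresponds to seriality: \forall x \exists y Rxy.
F1: satisfies the condition.
F2: satisfies the condition.
F3: fails — world 0 has no successor.
F4: satisfies the condition.
F5: satisfies the condition.

F1, F2, F4, F5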